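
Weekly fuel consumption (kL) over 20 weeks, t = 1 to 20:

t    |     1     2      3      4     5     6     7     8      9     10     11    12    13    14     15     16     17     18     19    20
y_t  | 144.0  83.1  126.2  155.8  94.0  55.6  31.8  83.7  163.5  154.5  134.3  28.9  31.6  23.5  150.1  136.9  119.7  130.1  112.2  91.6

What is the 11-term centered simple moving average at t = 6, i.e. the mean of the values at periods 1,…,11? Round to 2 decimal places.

111.50

Sum of periods 1–11: 144.0 + 83.1 + 126.2 + 155.8 + 94.0 + 55.6 + 31.8 + 83.7 + 163.5 + 154.5 + 134.3 = 1226.5
Divide by 11: 1226.5 / 11 = 111.50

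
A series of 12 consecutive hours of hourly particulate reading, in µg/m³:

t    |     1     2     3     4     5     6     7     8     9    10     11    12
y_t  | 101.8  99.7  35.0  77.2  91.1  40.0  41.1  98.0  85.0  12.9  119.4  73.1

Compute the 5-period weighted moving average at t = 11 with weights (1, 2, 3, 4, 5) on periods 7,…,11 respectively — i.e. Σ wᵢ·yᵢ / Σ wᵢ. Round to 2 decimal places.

76.05

Weighted sum: 1·41.1 + 2·98.0 + 3·85.0 + 4·12.9 + 5·119.4 = 41.1 + 196.0 + 255.0 + 51.6 + 597.0 = 1140.7
Weight total: 1 + 2 + 3 + 4 + 5 = 15
WMA = 1140.7 / 15 = 76.05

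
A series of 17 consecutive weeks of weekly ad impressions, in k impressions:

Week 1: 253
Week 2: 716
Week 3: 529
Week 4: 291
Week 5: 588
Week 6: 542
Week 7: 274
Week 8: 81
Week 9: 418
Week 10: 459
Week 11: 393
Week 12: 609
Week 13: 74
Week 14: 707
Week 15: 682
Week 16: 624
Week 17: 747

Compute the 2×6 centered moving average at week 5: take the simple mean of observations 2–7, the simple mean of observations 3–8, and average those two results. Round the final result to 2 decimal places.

437.08

Sum over 2–7: 716 + 529 + 291 + 588 + 542 + 274 = 2940
Sum over 3–8: 529 + 291 + 588 + 542 + 274 + 81 = 2305
CMA at t=5 = (2940 + 2305) / (2·6) = 5245 / 12 = 437.08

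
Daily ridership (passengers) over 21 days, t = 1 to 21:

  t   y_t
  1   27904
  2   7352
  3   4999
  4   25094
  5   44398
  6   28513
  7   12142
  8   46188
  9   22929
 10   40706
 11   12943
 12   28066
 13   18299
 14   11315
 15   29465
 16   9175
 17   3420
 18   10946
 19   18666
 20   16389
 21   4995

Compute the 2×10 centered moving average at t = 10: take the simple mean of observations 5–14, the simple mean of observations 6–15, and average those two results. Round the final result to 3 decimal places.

25803.250

Sum over 5–14: 44398 + 28513 + 12142 + 46188 + 22929 + 40706 + 12943 + 28066 + 18299 + 11315 = 265499
Sum over 6–15: 28513 + 12142 + 46188 + 22929 + 40706 + 12943 + 28066 + 18299 + 11315 + 29465 = 250566
CMA at t=10 = (265499 + 250566) / (2·10) = 516065 / 20 = 25803.250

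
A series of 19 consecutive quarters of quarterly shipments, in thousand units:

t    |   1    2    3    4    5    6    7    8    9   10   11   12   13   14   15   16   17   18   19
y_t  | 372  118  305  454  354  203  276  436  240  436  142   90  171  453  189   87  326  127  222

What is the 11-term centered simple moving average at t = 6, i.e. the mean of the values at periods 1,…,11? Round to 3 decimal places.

303.273

Sum of periods 1–11: 372 + 118 + 305 + 454 + 354 + 203 + 276 + 436 + 240 + 436 + 142 = 3336
Divide by 11: 3336 / 11 = 303.273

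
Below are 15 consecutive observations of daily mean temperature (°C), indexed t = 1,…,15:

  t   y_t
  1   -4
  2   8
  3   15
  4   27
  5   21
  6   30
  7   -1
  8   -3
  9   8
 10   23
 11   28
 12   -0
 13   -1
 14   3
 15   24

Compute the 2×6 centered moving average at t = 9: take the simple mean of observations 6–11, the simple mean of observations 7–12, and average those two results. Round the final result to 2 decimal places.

11.67

Sum over 6–11: 30 + (-1) + (-3) + 8 + 23 + 28 = 85
Sum over 7–12: (-1) + (-3) + 8 + 23 + 28 + (-0) = 55
CMA at t=9 = (85 + 55) / (2·6) = 140 / 12 = 11.67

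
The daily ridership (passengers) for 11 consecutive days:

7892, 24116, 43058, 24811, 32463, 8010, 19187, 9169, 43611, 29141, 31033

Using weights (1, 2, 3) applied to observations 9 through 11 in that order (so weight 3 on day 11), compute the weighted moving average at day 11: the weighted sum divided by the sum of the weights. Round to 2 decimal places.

32498.67

Weighted sum: 1·43611 + 2·29141 + 3·31033 = 43611 + 58282 + 93099 = 194992
Weight total: 1 + 2 + 3 = 6
WMA = 194992 / 6 = 32498.67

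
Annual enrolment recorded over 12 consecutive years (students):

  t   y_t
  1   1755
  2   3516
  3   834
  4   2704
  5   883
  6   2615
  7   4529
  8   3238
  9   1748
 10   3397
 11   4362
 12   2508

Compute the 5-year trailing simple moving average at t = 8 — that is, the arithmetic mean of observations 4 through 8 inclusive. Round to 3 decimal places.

2793.800

Sum of periods 4–8: 2704 + 883 + 2615 + 4529 + 3238 = 13969
Divide by 5: 13969 / 5 = 2793.800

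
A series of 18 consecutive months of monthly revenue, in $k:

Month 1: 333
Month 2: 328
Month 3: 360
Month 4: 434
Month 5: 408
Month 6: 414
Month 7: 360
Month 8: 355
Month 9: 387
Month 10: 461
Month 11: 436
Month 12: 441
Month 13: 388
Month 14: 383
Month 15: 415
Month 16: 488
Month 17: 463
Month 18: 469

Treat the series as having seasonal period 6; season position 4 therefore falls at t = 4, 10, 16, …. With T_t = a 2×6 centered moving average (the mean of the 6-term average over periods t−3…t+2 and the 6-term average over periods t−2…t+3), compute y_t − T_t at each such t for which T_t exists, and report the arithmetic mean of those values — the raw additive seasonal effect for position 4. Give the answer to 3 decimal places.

Season position 4 occurs at t = 4, 10 (where T_t is defined).
t=4: T_4 = 381.75000; y_4 − T_4 = 434 − 381.75000 = 52.25000
t=10: T_10 = 409.00000; y_10 − T_10 = 461 − 409.00000 = 52.00000
Mean deviation: (52.25000 + 52.00000) / 2 = 52.125

52.125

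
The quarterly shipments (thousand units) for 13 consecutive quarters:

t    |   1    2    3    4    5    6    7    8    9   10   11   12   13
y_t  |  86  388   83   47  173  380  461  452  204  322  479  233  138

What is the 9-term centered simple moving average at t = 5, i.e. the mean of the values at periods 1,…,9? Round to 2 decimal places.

Sum of periods 1–9: 86 + 388 + 83 + 47 + 173 + 380 + 461 + 452 + 204 = 2274
Divide by 9: 2274 / 9 = 252.67

252.67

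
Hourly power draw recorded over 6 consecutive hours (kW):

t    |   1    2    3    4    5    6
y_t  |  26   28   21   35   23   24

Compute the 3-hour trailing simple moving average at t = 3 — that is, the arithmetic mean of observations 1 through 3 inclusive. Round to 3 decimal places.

Sum of periods 1–3: 26 + 28 + 21 = 75
Divide by 3: 75 / 3 = 25.000

25.000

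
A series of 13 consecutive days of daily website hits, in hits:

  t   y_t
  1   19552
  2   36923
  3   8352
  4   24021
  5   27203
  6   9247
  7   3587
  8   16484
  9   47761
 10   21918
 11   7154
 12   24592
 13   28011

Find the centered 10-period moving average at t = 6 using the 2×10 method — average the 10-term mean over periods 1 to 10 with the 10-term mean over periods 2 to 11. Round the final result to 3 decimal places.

20884.900

Sum over 1–10: 19552 + 36923 + 8352 + 24021 + 27203 + 9247 + 3587 + 16484 + 47761 + 21918 = 215048
Sum over 2–11: 36923 + 8352 + 24021 + 27203 + 9247 + 3587 + 16484 + 47761 + 21918 + 7154 = 202650
CMA at t=6 = (215048 + 202650) / (2·10) = 417698 / 20 = 20884.900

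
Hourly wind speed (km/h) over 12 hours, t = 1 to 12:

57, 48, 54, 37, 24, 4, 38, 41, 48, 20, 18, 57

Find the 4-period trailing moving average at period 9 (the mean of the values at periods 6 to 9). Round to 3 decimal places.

Sum of periods 6–9: 4 + 38 + 41 + 48 = 131
Divide by 4: 131 / 4 = 32.750

32.750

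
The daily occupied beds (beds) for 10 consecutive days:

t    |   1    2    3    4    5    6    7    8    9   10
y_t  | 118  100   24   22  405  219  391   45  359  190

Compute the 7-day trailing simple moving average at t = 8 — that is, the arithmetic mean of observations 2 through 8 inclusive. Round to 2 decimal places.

Sum of periods 2–8: 100 + 24 + 22 + 405 + 219 + 391 + 45 = 1206
Divide by 7: 1206 / 7 = 172.29

172.29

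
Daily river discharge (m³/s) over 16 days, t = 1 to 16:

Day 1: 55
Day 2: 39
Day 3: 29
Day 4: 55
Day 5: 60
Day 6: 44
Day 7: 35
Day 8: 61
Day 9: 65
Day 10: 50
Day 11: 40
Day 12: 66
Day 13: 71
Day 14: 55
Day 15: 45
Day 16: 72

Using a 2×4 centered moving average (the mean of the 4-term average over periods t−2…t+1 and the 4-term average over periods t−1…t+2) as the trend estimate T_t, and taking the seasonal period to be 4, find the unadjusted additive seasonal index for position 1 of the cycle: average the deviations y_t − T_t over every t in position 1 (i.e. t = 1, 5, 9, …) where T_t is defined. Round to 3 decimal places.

Season position 1 occurs at t = 5, 9, 13 (where T_t is defined).
t=5: T_5 = 47.75000; y_5 − T_5 = 60 − 47.75000 = 12.25000
t=9: T_9 = 53.37500; y_9 − T_9 = 65 − 53.37500 = 11.62500
t=13: T_13 = 58.62500; y_13 − T_13 = 71 − 58.62500 = 12.37500
Mean deviation: (12.25000 + 11.62500 + 12.37500) / 3 = 12.083

12.083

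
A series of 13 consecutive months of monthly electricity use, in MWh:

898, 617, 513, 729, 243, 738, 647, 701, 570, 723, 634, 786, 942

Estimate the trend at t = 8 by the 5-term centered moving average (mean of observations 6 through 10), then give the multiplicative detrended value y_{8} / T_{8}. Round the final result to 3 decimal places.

Trend T_8 = (738 + 647 + 701 + 570 + 723) / 5 = 3379/5 = 675.80000
Ratio to trend: 701 / 675.80000 = 1.037

1.037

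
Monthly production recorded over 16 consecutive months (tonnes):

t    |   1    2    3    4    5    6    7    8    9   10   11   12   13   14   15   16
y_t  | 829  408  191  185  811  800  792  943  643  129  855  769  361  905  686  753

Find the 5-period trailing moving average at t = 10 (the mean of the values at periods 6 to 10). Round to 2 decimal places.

661.40

Sum of periods 6–10: 800 + 792 + 943 + 643 + 129 = 3307
Divide by 5: 3307 / 5 = 661.40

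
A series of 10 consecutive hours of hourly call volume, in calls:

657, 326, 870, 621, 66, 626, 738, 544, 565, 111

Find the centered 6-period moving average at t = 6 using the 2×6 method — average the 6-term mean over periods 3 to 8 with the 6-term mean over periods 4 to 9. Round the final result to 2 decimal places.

552.08

Sum over 3–8: 870 + 621 + 66 + 626 + 738 + 544 = 3465
Sum over 4–9: 621 + 66 + 626 + 738 + 544 + 565 = 3160
CMA at t=6 = (3465 + 3160) / (2·6) = 6625 / 12 = 552.08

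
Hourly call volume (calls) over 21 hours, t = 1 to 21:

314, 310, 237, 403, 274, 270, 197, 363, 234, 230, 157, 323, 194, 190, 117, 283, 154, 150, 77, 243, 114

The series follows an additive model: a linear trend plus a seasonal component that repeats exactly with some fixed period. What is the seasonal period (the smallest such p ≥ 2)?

First differences y_{t+1} − y_t: -4, -73, 166, -129, -4, -73, 166, -129, -4, -73, …
The difference pattern repeats every 4 terms and not for any smaller step, so p = 4.

4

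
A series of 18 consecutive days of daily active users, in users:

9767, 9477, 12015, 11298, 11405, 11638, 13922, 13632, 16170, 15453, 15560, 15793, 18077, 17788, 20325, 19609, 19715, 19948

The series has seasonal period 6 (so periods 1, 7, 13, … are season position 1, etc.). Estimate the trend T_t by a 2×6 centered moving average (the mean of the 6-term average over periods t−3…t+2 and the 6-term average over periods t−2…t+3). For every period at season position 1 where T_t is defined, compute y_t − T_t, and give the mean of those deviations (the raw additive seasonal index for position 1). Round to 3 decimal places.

Season position 1 occurs at t = 7, 13 (where T_t is defined).
t=7: T_7 = 13357.08333; y_7 − T_7 = 13922 − 13357.08333 = 564.91667
t=13: T_13 = 17512.33333; y_13 − T_13 = 18077 − 17512.33333 = 564.66667
Mean deviation: (564.91667 + 564.66667) / 2 = 564.792

564.792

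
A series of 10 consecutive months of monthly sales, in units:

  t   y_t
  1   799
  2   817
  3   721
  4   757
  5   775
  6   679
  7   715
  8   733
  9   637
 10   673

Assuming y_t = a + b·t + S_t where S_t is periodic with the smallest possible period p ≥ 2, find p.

First differences y_{t+1} − y_t: 18, -96, 36, 18, -96, 36, 18, -96, …
The difference pattern repeats every 3 terms and not for any smaller step, so p = 3.

3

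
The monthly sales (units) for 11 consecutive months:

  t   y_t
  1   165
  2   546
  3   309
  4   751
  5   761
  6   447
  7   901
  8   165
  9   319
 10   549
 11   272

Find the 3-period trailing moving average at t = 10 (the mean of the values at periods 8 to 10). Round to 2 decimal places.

344.33

Sum of periods 8–10: 165 + 319 + 549 = 1033
Divide by 3: 1033 / 3 = 344.33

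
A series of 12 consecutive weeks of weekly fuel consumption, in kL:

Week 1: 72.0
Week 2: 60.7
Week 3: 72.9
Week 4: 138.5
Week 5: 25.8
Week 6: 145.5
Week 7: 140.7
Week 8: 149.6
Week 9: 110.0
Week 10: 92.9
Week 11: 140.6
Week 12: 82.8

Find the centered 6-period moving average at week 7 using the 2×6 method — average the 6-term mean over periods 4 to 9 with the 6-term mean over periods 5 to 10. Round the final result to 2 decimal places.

114.55

Sum over 4–9: 138.5 + 25.8 + 145.5 + 140.7 + 149.6 + 110.0 = 710.1
Sum over 5–10: 25.8 + 145.5 + 140.7 + 149.6 + 110.0 + 92.9 = 664.5
CMA at t=7 = (710.1 + 664.5) / (2·6) = 1374.6 / 12 = 114.55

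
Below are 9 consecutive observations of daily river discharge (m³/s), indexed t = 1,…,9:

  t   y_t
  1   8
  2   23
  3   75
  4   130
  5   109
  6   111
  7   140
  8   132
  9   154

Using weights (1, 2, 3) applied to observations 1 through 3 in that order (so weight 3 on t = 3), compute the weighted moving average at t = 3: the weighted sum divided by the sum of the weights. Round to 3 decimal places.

Weighted sum: 1·8 + 2·23 + 3·75 = 8 + 46 + 225 = 279
Weight total: 1 + 2 + 3 = 6
WMA = 279 / 6 = 46.500

46.500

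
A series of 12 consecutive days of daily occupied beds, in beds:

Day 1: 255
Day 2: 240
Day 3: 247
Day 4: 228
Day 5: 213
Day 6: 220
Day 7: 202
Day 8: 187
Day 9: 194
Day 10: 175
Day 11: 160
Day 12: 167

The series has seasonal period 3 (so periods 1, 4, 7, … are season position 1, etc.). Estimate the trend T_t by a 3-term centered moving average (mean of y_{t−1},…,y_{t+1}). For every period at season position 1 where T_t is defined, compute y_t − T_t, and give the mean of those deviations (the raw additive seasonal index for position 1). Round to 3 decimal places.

-1.222

Season position 1 occurs at t = 4, 7, 10 (where T_t is defined).
t=4: T_4 = 229.33333; y_4 − T_4 = 228 − 229.33333 = -1.33333
t=7: T_7 = 203.00000; y_7 − T_7 = 202 − 203.00000 = -1.00000
t=10: T_10 = 176.33333; y_10 − T_10 = 175 − 176.33333 = -1.33333
Mean deviation: (-1.33333 + -1.00000 + -1.33333) / 3 = -1.222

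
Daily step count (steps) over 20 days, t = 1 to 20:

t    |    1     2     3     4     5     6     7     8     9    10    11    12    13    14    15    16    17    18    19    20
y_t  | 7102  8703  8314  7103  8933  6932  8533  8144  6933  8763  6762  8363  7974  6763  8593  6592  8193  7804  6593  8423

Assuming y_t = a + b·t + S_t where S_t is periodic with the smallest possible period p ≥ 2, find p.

First differences y_{t+1} − y_t: 1601, -389, -1211, 1830, -2001, 1601, -389, -1211, 1830, -2001, 1601, -389, …
The difference pattern repeats every 5 terms and not for any smaller step, so p = 5.

5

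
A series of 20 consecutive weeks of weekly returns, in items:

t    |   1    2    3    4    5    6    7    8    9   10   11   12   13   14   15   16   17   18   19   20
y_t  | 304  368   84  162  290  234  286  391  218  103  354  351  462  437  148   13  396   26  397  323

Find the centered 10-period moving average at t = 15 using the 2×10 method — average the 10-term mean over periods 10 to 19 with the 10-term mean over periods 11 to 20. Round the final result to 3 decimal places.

279.700

Sum over 10–19: 103 + 354 + 351 + 462 + 437 + 148 + 13 + 396 + 26 + 397 = 2687
Sum over 11–20: 354 + 351 + 462 + 437 + 148 + 13 + 396 + 26 + 397 + 323 = 2907
CMA at t=15 = (2687 + 2907) / (2·10) = 5594 / 20 = 279.700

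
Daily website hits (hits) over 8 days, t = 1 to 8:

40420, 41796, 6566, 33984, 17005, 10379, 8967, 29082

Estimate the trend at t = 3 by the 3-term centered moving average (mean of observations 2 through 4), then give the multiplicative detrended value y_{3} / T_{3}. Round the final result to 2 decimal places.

Trend T_3 = (41796 + 6566 + 33984) / 3 = 82346/3 = 27448.6667
Ratio to trend: 6566 / 27448.6667 = 0.24

0.24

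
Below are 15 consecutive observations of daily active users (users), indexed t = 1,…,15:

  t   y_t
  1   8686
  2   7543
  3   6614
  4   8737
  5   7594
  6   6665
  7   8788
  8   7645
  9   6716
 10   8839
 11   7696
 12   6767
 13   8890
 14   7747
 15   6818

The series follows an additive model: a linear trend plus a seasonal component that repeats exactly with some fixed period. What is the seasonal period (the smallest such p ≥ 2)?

3

First differences y_{t+1} − y_t: -1143, -929, 2123, -1143, -929, 2123, -1143, -929, …
The difference pattern repeats every 3 terms and not for any smaller step, so p = 3.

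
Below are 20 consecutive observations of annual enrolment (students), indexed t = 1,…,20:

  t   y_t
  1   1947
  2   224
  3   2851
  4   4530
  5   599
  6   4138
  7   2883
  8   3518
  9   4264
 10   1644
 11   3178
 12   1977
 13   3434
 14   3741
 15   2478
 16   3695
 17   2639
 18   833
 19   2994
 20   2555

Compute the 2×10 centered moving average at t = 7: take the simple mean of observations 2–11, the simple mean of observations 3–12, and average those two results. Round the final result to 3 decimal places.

2870.550

Sum over 2–11: 224 + 2851 + 4530 + 599 + 4138 + 2883 + 3518 + 4264 + 1644 + 3178 = 27829
Sum over 3–12: 2851 + 4530 + 599 + 4138 + 2883 + 3518 + 4264 + 1644 + 3178 + 1977 = 29582
CMA at t=7 = (27829 + 29582) / (2·10) = 57411 / 20 = 2870.550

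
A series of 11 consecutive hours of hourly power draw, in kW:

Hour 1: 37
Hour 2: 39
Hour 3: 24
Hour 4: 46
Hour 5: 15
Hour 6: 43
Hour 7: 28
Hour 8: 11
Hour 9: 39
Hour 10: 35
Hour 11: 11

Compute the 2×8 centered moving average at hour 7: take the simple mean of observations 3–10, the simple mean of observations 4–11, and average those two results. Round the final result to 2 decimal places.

Sum over 3–10: 24 + 46 + 15 + 43 + 28 + 11 + 39 + 35 = 241
Sum over 4–11: 46 + 15 + 43 + 28 + 11 + 39 + 35 + 11 = 228
CMA at t=7 = (241 + 228) / (2·8) = 469 / 16 = 29.31

29.31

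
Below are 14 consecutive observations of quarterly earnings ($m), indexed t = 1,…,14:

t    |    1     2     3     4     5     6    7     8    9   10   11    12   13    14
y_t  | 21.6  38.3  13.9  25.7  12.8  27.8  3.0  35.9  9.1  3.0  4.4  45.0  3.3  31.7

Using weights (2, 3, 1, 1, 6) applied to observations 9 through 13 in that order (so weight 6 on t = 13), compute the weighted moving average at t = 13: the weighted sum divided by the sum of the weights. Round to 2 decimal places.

Weighted sum: 2·9.1 + 3·3.0 + 1·4.4 + 1·45.0 + 6·3.3 = 18.2 + 9.0 + 4.4 + 45.0 + 19.8 = 96.4
Weight total: 2 + 3 + 1 + 1 + 6 = 13
WMA = 96.4 / 13 = 7.42

7.42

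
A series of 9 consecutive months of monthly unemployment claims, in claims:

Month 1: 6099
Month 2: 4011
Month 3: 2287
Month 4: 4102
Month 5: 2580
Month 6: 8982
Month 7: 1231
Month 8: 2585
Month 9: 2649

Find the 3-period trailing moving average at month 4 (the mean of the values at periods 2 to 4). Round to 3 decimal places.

Sum of periods 2–4: 4011 + 2287 + 4102 = 10400
Divide by 3: 10400 / 3 = 3466.667

3466.667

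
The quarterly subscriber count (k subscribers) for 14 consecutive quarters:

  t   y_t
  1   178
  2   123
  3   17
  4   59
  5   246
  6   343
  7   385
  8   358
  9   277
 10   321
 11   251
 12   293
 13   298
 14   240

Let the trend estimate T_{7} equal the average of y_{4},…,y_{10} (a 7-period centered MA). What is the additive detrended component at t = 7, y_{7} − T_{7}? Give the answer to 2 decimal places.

100.86

Trend T_7 = (59 + 246 + 343 + 385 + 358 + 277 + 321) / 7 = 1989/7 = 284.1429
Detrended value: 385 − 284.1429 = 100.86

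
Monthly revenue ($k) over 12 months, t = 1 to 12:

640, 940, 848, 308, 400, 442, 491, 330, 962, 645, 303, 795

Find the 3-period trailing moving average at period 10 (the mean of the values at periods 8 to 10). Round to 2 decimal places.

645.67

Sum of periods 8–10: 330 + 962 + 645 = 1937
Divide by 3: 1937 / 3 = 645.67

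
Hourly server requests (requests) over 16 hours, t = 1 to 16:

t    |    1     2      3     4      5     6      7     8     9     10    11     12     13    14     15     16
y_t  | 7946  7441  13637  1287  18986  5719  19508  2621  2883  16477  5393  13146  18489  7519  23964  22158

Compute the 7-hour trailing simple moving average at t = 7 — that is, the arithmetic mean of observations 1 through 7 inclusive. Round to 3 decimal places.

Sum of periods 1–7: 7946 + 7441 + 13637 + 1287 + 18986 + 5719 + 19508 = 74524
Divide by 7: 74524 / 7 = 10646.286

10646.286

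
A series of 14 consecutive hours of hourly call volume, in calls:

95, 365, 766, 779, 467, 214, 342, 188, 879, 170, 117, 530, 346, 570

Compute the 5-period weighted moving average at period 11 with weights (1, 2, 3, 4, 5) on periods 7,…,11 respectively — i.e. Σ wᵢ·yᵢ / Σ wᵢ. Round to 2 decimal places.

Weighted sum: 1·342 + 2·188 + 3·879 + 4·170 + 5·117 = 342 + 376 + 2637 + 680 + 585 = 4620
Weight total: 1 + 2 + 3 + 4 + 5 = 15
WMA = 4620 / 15 = 308.00

308.00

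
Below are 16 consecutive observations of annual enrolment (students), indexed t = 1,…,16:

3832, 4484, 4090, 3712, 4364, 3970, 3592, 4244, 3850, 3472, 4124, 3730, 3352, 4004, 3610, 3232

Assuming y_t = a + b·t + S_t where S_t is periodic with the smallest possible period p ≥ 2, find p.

First differences y_{t+1} − y_t: 652, -394, -378, 652, -394, -378, 652, -394, …
The difference pattern repeats every 3 terms and not for any smaller step, so p = 3.

3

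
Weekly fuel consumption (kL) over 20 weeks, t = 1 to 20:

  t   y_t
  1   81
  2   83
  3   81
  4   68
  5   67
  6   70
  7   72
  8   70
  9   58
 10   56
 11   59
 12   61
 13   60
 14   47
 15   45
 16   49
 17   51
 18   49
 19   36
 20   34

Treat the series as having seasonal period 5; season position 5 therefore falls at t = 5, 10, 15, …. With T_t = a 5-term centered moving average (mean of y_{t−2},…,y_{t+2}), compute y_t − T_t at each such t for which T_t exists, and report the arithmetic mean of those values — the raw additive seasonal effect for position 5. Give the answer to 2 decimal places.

-4.93

Season position 5 occurs at t = 5, 10, 15 (where T_t is defined).
t=5: T_5 = 71.6000; y_5 − T_5 = 67 − 71.6000 = -4.6000
t=10: T_10 = 60.8000; y_10 − T_10 = 56 − 60.8000 = -4.8000
t=15: T_15 = 50.4000; y_15 − T_15 = 45 − 50.4000 = -5.4000
Mean deviation: (-4.6000 + -4.8000 + -5.4000) / 3 = -4.93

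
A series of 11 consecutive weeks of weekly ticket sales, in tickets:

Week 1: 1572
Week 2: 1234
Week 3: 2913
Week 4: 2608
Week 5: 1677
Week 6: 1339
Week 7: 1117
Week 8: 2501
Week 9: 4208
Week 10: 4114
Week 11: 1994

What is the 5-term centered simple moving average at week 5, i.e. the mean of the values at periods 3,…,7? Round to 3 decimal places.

Sum of periods 3–7: 2913 + 2608 + 1677 + 1339 + 1117 = 9654
Divide by 5: 9654 / 5 = 1930.800

1930.800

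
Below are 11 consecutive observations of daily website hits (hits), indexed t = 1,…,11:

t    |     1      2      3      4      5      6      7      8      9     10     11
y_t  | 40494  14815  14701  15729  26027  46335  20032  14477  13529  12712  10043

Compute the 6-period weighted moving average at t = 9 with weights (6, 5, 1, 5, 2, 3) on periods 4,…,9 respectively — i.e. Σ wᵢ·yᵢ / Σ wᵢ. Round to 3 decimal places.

Weighted sum: 6·15729 + 5·26027 + 1·46335 + 5·20032 + 2·14477 + 3·13529 = 94374 + 130135 + 46335 + 100160 + 28954 + 40587 = 440545
Weight total: 6 + 5 + 1 + 5 + 2 + 3 = 22
WMA = 440545 / 22 = 20024.773

20024.773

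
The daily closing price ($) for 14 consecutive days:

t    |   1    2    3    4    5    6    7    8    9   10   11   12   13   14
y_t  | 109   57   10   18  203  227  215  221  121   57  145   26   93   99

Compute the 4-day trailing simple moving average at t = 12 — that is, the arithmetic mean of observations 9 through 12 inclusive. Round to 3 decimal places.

Sum of periods 9–12: 121 + 57 + 145 + 26 = 349
Divide by 4: 349 / 4 = 87.250

87.250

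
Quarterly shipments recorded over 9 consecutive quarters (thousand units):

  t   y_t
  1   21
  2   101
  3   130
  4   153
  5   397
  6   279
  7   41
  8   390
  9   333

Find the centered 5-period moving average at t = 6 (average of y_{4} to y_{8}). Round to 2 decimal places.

Sum of periods 4–8: 153 + 397 + 279 + 41 + 390 = 1260
Divide by 5: 1260 / 5 = 252.00

252.00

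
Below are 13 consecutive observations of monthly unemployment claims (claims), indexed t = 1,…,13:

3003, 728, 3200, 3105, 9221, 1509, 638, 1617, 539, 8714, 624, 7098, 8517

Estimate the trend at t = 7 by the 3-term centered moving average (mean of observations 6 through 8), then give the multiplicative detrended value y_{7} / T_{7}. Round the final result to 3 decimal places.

Trend T_7 = (1509 + 638 + 1617) / 3 = 3764/3 = 1254.66667
Ratio to trend: 638 / 1254.66667 = 0.509

0.509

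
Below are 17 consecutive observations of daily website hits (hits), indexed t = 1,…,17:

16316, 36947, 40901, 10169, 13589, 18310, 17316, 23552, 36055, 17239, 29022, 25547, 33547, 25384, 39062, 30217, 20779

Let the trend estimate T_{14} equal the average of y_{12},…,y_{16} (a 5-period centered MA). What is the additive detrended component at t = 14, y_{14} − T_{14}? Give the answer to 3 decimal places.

-5367.400

Trend T_14 = (25547 + 33547 + 25384 + 39062 + 30217) / 5 = 153757/5 = 30751.40000
Detrended value: 25384 − 30751.40000 = -5367.400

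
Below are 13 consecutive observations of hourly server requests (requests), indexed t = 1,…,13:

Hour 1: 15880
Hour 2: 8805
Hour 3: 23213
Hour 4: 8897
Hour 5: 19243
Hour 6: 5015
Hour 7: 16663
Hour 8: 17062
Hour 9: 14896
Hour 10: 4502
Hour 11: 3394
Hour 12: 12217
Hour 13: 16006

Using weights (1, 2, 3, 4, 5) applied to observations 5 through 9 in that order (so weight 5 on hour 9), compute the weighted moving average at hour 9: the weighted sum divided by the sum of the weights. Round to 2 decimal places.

14799.33

Weighted sum: 1·19243 + 2·5015 + 3·16663 + 4·17062 + 5·14896 = 19243 + 10030 + 49989 + 68248 + 74480 = 221990
Weight total: 1 + 2 + 3 + 4 + 5 = 15
WMA = 221990 / 15 = 14799.33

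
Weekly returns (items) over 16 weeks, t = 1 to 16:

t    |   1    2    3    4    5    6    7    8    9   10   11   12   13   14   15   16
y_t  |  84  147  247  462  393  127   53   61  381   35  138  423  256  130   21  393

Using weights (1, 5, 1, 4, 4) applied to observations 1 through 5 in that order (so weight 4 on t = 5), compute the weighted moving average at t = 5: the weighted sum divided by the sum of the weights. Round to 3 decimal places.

299.067

Weighted sum: 1·84 + 5·147 + 1·247 + 4·462 + 4·393 = 84 + 735 + 247 + 1848 + 1572 = 4486
Weight total: 1 + 5 + 1 + 4 + 4 = 15
WMA = 4486 / 15 = 299.067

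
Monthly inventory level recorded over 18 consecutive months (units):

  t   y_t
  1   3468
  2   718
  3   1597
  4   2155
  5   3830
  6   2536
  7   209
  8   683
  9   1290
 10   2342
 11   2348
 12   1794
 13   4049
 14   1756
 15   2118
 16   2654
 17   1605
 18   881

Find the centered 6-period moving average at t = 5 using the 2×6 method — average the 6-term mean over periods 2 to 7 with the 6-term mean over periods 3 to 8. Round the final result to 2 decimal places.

Sum over 2–7: 718 + 1597 + 2155 + 3830 + 2536 + 209 = 11045
Sum over 3–8: 1597 + 2155 + 3830 + 2536 + 209 + 683 = 11010
CMA at t=5 = (11045 + 11010) / (2·6) = 22055 / 12 = 1837.92

1837.92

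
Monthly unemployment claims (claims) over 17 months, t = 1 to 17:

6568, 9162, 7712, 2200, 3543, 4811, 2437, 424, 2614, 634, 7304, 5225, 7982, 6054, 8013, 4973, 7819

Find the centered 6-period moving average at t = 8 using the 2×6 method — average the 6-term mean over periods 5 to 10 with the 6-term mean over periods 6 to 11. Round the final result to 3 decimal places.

Sum over 5–10: 3543 + 4811 + 2437 + 424 + 2614 + 634 = 14463
Sum over 6–11: 4811 + 2437 + 424 + 2614 + 634 + 7304 = 18224
CMA at t=8 = (14463 + 18224) / (2·6) = 32687 / 12 = 2723.917

2723.917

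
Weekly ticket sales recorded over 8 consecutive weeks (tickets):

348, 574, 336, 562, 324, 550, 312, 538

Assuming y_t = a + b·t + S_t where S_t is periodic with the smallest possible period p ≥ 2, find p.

2

First differences y_{t+1} − y_t: 226, -238, 226, -238, 226, -238, …
The difference pattern repeats every 2 terms and not for any smaller step, so p = 2.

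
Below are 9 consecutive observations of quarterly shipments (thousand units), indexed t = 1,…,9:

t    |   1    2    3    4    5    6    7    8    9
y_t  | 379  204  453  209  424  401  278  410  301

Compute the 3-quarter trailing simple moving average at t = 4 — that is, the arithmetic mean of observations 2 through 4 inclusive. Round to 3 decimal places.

Sum of periods 2–4: 204 + 453 + 209 = 866
Divide by 3: 866 / 3 = 288.667

288.667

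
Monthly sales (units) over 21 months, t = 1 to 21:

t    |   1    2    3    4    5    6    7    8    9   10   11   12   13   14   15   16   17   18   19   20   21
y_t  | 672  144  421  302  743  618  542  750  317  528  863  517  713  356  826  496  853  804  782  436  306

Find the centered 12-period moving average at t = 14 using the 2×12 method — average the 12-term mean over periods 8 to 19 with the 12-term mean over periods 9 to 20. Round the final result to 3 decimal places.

Sum over 8–19: 750 + 317 + 528 + 863 + 517 + 713 + 356 + 826 + 496 + 853 + 804 + 782 = 7805
Sum over 9–20: 317 + 528 + 863 + 517 + 713 + 356 + 826 + 496 + 853 + 804 + 782 + 436 = 7491
CMA at t=14 = (7805 + 7491) / (2·12) = 15296 / 24 = 637.333

637.333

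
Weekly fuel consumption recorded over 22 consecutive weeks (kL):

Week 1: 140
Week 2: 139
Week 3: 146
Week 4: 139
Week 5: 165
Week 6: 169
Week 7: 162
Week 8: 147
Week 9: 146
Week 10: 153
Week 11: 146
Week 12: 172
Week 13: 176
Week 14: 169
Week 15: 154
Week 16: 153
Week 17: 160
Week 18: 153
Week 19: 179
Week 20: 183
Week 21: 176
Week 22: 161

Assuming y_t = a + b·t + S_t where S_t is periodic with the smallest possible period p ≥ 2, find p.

7

First differences y_{t+1} − y_t: -1, 7, -7, 26, 4, -7, -15, -1, 7, -7, 26, 4, -7, -15, -1, 7, …
The difference pattern repeats every 7 terms and not for any smaller step, so p = 7.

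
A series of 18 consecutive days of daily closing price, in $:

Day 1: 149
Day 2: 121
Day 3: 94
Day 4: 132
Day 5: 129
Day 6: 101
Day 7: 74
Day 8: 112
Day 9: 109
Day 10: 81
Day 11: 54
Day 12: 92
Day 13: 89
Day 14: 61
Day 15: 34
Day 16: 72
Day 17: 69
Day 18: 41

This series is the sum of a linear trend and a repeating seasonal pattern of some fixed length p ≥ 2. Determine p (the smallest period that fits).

4

First differences y_{t+1} − y_t: -28, -27, 38, -3, -28, -27, 38, -3, -28, -27, …
The difference pattern repeats every 4 terms and not for any smaller step, so p = 4.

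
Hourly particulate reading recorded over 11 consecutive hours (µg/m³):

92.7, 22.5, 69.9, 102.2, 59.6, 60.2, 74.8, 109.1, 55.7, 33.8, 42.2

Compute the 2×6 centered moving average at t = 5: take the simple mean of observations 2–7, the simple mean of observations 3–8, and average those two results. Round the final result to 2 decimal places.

Sum over 2–7: 22.5 + 69.9 + 102.2 + 59.6 + 60.2 + 74.8 = 389.2
Sum over 3–8: 69.9 + 102.2 + 59.6 + 60.2 + 74.8 + 109.1 = 475.8
CMA at t=5 = (389.2 + 475.8) / (2·6) = 865.0 / 12 = 72.08

72.08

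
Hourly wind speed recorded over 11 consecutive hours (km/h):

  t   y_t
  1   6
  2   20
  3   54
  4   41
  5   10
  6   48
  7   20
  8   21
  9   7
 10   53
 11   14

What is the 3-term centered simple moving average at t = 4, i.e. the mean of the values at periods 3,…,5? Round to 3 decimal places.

35.000

Sum of periods 3–5: 54 + 41 + 10 = 105
Divide by 3: 105 / 3 = 35.000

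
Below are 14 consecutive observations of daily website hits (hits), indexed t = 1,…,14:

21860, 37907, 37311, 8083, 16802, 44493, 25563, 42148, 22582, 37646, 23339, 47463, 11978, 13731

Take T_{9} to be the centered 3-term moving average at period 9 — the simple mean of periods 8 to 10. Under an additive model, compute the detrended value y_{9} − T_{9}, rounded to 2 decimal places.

-11543.33

Trend T_9 = (42148 + 22582 + 37646) / 3 = 102376/3 = 34125.3333
Detrended value: 22582 − 34125.3333 = -11543.33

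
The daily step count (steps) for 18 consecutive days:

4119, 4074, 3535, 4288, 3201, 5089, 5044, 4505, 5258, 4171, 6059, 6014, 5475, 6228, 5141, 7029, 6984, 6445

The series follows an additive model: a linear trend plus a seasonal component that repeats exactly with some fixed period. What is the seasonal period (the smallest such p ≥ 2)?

First differences y_{t+1} − y_t: -45, -539, 753, -1087, 1888, -45, -539, 753, -1087, 1888, -45, -539, …
The difference pattern repeats every 5 terms and not for any smaller step, so p = 5.

5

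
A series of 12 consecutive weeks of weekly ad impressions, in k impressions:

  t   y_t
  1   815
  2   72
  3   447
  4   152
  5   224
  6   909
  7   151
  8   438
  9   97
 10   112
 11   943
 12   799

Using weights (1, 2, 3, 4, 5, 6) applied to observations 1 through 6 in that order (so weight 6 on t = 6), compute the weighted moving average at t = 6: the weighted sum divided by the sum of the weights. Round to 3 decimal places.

Weighted sum: 1·815 + 2·72 + 3·447 + 4·152 + 5·224 + 6·909 = 815 + 144 + 1341 + 608 + 1120 + 5454 = 9482
Weight total: 1 + 2 + 3 + 4 + 5 + 6 = 21
WMA = 9482 / 21 = 451.524

451.524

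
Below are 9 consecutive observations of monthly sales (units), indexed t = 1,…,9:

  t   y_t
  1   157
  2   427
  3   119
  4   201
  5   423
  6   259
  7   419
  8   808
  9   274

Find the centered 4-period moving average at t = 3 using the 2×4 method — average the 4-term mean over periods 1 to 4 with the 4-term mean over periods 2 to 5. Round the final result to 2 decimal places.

259.25

Sum over 1–4: 157 + 427 + 119 + 201 = 904
Sum over 2–5: 427 + 119 + 201 + 423 = 1170
CMA at t=3 = (904 + 1170) / (2·4) = 2074 / 8 = 259.25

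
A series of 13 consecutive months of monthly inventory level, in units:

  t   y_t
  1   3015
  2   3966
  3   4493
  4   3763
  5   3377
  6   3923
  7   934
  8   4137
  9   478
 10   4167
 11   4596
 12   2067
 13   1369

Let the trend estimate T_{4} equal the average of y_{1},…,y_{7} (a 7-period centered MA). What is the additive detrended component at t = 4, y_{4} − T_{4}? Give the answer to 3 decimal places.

Trend T_4 = (3015 + 3966 + 4493 + 3763 + 3377 + 3923 + 934) / 7 = 23471/7 = 3353.00000
Detrended value: 3763 − 3353.00000 = 410.000

410.000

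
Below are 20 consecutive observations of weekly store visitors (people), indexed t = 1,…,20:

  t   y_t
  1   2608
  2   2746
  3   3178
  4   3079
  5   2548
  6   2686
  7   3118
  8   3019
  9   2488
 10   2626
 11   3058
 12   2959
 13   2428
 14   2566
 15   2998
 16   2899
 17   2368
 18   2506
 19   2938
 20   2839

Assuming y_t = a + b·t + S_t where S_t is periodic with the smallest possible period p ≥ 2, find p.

4

First differences y_{t+1} − y_t: 138, 432, -99, -531, 138, 432, -99, -531, 138, 432, …
The difference pattern repeats every 4 terms and not for any smaller step, so p = 4.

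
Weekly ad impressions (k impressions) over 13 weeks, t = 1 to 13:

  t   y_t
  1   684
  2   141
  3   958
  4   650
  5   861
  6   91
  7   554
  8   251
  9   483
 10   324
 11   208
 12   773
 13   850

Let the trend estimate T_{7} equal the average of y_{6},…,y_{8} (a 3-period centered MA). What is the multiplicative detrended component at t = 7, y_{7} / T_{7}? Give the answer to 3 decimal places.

Trend T_7 = (91 + 554 + 251) / 3 = 896/3 = 298.66667
Ratio to trend: 554 / 298.66667 = 1.855

1.855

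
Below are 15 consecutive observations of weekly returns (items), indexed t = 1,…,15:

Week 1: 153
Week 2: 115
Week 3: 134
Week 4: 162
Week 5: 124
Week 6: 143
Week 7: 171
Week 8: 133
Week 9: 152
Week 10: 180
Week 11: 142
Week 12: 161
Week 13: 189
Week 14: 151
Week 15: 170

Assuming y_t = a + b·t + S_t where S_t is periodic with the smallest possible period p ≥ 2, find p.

3

First differences y_{t+1} − y_t: -38, 19, 28, -38, 19, 28, -38, 19, …
The difference pattern repeats every 3 terms and not for any smaller step, so p = 3.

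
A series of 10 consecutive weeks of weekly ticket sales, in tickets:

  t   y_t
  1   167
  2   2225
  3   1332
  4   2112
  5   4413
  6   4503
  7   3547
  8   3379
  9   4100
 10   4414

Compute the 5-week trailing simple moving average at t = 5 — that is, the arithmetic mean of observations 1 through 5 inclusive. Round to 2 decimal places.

2049.80

Sum of periods 1–5: 167 + 2225 + 1332 + 2112 + 4413 = 10249
Divide by 5: 10249 / 5 = 2049.80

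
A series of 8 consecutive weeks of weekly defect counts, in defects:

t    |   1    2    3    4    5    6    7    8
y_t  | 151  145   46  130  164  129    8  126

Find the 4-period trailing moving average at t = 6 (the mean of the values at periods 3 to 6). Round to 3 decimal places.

117.250

Sum of periods 3–6: 46 + 130 + 164 + 129 = 469
Divide by 4: 469 / 4 = 117.250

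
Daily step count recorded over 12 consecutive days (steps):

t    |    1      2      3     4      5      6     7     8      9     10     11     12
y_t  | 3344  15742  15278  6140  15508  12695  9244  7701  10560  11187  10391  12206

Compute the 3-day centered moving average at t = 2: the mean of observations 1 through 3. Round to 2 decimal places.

Sum of periods 1–3: 3344 + 15742 + 15278 = 34364
Divide by 3: 34364 / 3 = 11454.67

11454.67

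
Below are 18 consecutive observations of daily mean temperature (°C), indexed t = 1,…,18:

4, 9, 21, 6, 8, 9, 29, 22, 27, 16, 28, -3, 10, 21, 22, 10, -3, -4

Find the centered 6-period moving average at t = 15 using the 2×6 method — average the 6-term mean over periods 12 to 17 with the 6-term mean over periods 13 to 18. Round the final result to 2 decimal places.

Sum over 12–17: (-3) + 10 + 21 + 22 + 10 + (-3) = 57
Sum over 13–18: 10 + 21 + 22 + 10 + (-3) + (-4) = 56
CMA at t=15 = (57 + 56) / (2·6) = 113 / 12 = 9.42

9.42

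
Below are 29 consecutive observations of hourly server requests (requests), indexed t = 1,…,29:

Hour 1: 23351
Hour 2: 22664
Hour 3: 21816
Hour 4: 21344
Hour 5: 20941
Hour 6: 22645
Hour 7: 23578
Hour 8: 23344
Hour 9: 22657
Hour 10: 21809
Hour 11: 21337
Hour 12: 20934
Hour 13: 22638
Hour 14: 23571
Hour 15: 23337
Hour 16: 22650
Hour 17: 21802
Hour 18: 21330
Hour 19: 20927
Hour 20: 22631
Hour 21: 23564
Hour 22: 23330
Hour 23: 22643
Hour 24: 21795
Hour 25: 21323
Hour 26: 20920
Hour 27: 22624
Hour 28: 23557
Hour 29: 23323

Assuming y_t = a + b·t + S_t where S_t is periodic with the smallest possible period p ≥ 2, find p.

First differences y_{t+1} − y_t: -687, -848, -472, -403, 1704, 933, -234, -687, -848, -472, -403, 1704, 933, -234, -687, -848, …
The difference pattern repeats every 7 terms and not for any smaller step, so p = 7.

7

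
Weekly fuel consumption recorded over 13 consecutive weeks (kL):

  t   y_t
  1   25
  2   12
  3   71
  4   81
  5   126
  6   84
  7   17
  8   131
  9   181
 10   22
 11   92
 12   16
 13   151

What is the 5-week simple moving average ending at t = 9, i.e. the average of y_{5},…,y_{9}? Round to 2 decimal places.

Sum of periods 5–9: 126 + 84 + 17 + 131 + 181 = 539
Divide by 5: 539 / 5 = 107.80

107.80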